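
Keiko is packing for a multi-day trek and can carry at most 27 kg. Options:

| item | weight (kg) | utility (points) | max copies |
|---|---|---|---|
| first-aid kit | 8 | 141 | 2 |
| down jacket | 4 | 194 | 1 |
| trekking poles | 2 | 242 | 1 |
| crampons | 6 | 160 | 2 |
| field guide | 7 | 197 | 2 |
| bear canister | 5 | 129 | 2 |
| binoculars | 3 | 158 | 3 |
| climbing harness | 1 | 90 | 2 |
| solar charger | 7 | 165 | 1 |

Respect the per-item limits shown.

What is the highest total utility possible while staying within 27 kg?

1348

Taking the top-ratio items first gives down jacket + trekking poles + field guide + 3×binoculars + 2×climbing harness for 1287 (24 kg).
Replace field guide with 2×bear canister: the trade gains 61 net, giving 1348 at 27 kg.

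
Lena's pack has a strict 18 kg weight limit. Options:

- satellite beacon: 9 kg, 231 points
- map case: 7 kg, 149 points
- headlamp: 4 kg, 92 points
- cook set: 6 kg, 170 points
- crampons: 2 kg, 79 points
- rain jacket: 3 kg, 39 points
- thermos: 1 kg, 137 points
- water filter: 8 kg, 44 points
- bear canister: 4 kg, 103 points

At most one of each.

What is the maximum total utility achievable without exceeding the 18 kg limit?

Filling by ratio: headlamp + cook set + crampons + thermos + bear canister for 581, with 1 kg left unused.
Replace headlamp and bear canister with satellite beacon: the trade gains 36 net, giving 617 at 18 kg.

617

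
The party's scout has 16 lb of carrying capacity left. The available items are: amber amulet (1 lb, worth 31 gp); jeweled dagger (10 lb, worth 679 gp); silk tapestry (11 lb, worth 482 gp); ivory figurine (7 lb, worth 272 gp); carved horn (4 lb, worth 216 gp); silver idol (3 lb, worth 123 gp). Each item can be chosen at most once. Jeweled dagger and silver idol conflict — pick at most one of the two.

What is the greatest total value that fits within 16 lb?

926

Best packing: amber amulet + jeweled dagger + carved horn — 15 lb, 926 total.
The closest alternative, jeweled dagger + carved horn, reaches only 895.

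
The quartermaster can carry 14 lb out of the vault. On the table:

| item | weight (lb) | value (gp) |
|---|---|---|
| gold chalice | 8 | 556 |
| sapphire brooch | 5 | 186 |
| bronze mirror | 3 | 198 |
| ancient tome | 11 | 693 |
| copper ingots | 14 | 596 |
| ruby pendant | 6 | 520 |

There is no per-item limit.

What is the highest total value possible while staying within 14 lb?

1076

Ranking by ratio (value/lb): ruby pendant 86.67, gold chalice 69.50, bronze mirror 66.00.
Taking the top-ratio items first gives 2×ruby pendant for 1040 (12 lb).
Replace ruby pendant with gold chalice: the trade gains 36 net, giving 1076 at 14 lb.
Nothing else within 14 lb beats 1076.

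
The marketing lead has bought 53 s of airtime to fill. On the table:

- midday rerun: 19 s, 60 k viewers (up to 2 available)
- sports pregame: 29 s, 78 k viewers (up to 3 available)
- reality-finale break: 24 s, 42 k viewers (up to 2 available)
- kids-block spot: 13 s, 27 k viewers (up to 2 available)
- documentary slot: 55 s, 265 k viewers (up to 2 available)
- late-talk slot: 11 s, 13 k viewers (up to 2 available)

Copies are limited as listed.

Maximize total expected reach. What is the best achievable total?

Taking 2×midday rerun + kids-block spot: 51 s used, 147 in expected reach.

147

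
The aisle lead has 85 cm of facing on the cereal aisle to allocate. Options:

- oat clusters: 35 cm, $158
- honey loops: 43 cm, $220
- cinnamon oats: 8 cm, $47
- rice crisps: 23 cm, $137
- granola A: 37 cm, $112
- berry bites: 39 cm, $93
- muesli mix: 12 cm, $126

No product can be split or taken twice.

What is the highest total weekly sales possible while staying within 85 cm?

Ranking by ratio (weekly sales/cm): muesli mix 10.50, rice crisps 5.96, cinnamon oats 5.88.
A density-first pass picks oat clusters + cinnamon oats + rice crisps + muesli mix — 468 at 78 cm.
The 43 cm tied up in oat clusters and cinnamon oats is better spent on honey loops — total rises to 483 (78 cm).

483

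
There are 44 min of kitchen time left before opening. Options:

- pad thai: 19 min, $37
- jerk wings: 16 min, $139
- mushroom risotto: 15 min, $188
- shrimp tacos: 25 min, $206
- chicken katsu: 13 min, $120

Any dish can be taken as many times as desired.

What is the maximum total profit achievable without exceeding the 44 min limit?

The ratio ordering already packs tightly: 2×mushroom risotto + chicken katsu, 43 min, 496.

496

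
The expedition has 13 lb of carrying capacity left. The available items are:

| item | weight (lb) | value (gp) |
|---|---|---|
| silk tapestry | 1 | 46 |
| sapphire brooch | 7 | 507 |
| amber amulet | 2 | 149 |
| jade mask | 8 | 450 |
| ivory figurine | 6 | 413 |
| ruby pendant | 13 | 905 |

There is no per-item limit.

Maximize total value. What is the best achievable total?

Taking the top-ratio items first gives silk tapestry + 6×amber amulet for 940 (13 lb).
The 7 lb tied up in silk tapestry and 3×amber amulet is better spent on sapphire brooch — total rises to 954 (13 lb).
No other feasible combination exceeds 954.

954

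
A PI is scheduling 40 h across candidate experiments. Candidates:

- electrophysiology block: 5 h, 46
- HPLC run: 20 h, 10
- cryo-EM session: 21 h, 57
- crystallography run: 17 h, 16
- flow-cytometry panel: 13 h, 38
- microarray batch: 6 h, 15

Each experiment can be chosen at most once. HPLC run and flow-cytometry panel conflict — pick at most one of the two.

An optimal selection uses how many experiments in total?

3

Optimal total is 141.
One optimal bundle: electrophysiology block + cryo-EM session + flow-cytometry panel (39 h).
Any selection reaching 141 contains exactly 3 experiments.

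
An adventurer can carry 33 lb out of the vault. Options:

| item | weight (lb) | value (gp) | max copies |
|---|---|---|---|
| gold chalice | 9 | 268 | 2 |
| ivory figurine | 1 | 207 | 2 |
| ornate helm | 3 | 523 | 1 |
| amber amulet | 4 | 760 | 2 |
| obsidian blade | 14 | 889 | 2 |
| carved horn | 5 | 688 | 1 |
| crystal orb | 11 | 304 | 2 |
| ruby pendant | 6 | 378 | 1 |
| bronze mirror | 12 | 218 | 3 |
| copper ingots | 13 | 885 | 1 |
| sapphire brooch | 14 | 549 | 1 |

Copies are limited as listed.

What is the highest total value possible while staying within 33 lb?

4034

Ranking by ratio (value/lb): ivory figurine 207.00, amber amulet 190.00, ornate helm 174.33.
The ratio heuristic lands on 2×ivory figurine + ornate helm + 2×amber amulet + carved horn + copper ingots (4030) but leaves 2 lb idle.
Dropping copper ingots frees 13 lb; slotting in obsidian blade (14 lb) lifts the total to 4034 at 32 lb.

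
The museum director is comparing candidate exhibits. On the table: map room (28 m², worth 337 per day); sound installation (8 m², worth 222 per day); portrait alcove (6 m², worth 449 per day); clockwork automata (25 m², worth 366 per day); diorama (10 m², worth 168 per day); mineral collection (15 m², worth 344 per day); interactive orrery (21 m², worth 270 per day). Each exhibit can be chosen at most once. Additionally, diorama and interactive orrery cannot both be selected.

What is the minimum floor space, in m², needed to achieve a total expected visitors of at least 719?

Need the lightest bundle worth ≥ 719.
portrait alcove + mineral collection: 793 expected visitors at 21 m².
Any bundle with less than 21 m² falls short of 719.

21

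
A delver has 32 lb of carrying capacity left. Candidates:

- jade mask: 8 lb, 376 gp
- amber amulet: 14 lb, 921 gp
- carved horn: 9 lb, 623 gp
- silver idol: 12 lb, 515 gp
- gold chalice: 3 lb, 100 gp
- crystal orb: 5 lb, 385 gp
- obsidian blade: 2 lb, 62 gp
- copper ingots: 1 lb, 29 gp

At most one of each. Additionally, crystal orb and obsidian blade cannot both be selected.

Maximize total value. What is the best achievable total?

2058

The ratio ordering already packs tightly: amber amulet + carved horn + gold chalice + crystal orb + copper ingots, 32 lb, 2058.
The closest alternative, amber amulet + carved horn + gold chalice + crystal orb, reaches only 2029.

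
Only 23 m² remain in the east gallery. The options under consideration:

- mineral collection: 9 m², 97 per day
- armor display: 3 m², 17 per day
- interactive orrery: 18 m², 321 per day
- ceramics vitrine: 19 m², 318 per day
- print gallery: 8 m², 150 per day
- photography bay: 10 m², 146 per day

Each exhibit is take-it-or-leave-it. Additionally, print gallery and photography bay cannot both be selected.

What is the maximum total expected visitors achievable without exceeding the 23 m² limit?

Density check — print gallery 18.75, interactive orrery 17.83, ceramics vitrine 16.74 are the best per m².
Best packing: armor display + interactive orrery — 21 m², 338 total.
Every other selection either busts 23 m² or breaks a pairing rule or fails to beat 338.

338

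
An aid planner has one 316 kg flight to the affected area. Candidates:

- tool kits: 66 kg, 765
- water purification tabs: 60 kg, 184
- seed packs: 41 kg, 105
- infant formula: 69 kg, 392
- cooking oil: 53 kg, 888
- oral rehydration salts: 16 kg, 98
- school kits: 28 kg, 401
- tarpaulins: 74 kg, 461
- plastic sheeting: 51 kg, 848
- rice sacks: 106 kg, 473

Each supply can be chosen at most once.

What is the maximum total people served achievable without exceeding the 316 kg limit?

A density-first pass picks tool kits + cooking oil + oral rehydration salts + school kits + tarpaulins + plastic sheeting — 3461 at 288 kg.
The 16 kg tied up in oral rehydration salts is better spent on seed packs — total rises to 3468 (313 kg).
Runner-up tool kits + cooking oil + oral rehydration salts + school kits + tarpaulins + plastic sheeting tops out at 3461.

3468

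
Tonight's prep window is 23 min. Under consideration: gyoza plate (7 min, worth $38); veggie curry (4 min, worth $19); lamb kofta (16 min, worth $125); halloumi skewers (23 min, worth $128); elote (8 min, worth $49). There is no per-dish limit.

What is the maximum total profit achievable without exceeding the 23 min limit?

163

The ratio ordering already packs tightly: gyoza plate + lamb kofta, 23 min, 163.
Every other selection either busts 23 min or fails to beat 163.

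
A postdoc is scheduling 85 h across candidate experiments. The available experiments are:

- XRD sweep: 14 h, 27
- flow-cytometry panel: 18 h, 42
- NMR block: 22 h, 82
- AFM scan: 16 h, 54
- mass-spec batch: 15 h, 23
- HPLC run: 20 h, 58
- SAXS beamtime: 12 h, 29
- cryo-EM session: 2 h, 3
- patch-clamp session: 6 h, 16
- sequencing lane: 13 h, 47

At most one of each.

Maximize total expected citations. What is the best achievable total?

273

A density-first pass picks NMR block + AFM scan + HPLC run + cryo-EM session + patch-clamp session + sequencing lane — 260 at 79 h.
The 6 h tied up in patch-clamp session is better spent on SAXS beamtime — total rises to 273 (85 h).
Nothing else within 85 h beats 273.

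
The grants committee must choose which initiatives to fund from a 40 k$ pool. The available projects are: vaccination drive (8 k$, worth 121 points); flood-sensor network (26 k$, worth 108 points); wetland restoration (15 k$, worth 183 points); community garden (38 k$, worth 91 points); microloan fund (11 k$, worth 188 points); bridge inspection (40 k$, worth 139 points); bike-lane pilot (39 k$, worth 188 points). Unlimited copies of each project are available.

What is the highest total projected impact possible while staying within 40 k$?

Ranking by ratio (projected impact/k$): microloan fund 17.09, vaccination drive 15.12, wetland restoration 12.20, bike-lane pilot 4.82.
Filling by ratio: 3×microloan fund for 564, with 7 k$ left unused.
Dropping microloan fund frees 11 k$; slotting in 2×vaccination drive (16 k$) lifts the total to 618 at 38 k$.
The spare 2 k$ is too small for any remaining project, and no exchange beats 618.

618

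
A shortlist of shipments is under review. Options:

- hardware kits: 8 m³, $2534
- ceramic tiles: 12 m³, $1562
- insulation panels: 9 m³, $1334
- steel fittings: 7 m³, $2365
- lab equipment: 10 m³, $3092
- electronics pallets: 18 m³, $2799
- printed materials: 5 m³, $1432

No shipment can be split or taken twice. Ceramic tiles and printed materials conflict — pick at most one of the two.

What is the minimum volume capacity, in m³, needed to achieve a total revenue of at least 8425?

30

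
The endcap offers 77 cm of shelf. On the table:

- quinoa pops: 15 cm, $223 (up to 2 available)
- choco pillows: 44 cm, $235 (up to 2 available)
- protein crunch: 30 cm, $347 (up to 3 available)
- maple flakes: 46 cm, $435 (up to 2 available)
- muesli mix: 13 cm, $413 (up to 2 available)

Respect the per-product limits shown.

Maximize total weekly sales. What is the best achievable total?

1396

Taking the top-ratio products first gives 2×quinoa pops + 2×muesli mix for 1272 (56 cm).
Replace quinoa pops with protein crunch: the trade gains 124 net, giving 1396 at 71 cm.
Every other selection either busts 77 cm or exceeds an availability limit or fails to beat 1396.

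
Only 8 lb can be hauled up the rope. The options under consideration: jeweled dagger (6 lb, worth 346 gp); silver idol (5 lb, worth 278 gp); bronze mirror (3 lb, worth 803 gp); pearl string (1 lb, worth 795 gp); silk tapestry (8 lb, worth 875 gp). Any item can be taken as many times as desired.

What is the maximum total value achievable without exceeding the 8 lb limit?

Ranking by ratio (value/lb): pearl string 795.00, bronze mirror 267.67, silk tapestry 109.38, jeweled dagger 57.67.
Taking 8×pearl string: 8 lb used, 6360 in value.

6360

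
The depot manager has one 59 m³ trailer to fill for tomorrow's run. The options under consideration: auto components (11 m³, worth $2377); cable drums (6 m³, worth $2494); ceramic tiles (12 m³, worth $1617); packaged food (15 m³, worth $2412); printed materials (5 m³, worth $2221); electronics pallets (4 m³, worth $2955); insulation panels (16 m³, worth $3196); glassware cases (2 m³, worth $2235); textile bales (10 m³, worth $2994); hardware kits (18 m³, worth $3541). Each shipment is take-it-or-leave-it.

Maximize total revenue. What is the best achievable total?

By revenue per m³: glassware cases 1117.50, electronics pallets 738.75, printed materials 444.20 lead.
Taking the top-ratio shipments first gives auto components + cable drums + printed materials + electronics pallets + insulation panels + glassware cases + textile bales for 18472 (54 m³).
The 16 m³ tied up in insulation panels is better spent on hardware kits — total rises to 18817 (56 m³).
The closest alternative, cable drums + packaged food + printed materials + electronics pallets + insulation panels + glassware cases + textile bales, reaches only 18507.

18817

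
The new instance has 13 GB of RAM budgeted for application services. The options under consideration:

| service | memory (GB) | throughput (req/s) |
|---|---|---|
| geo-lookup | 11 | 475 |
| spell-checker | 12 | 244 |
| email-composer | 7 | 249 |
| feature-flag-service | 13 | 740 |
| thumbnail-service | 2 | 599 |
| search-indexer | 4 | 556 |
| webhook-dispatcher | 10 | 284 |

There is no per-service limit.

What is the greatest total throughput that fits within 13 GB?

3594

By throughput per GB: thumbnail-service 299.50, search-indexer 139.00, feature-flag-service 56.92 lead.
6×thumbnail-service uses 12 of the 13 GB and totals 3594.
Nothing else within 13 GB beats 3594.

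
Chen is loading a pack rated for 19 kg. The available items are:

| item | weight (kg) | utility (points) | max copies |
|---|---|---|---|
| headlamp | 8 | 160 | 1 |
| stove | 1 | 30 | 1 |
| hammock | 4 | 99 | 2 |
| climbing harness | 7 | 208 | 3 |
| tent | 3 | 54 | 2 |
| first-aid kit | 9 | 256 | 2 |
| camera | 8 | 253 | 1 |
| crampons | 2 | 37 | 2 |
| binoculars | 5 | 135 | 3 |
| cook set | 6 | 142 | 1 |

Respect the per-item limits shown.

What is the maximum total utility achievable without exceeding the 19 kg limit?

560

Ranking by ratio (utility/kg): camera 31.62, stove 30.00, climbing harness 29.71.
Taking the top-ratio items first gives stove + climbing harness + camera + crampons for 528 (18 kg).
The 3 kg tied up in stove and crampons is better spent on hammock — total rises to 560 (19 kg).
No other feasible combination exceeds 560.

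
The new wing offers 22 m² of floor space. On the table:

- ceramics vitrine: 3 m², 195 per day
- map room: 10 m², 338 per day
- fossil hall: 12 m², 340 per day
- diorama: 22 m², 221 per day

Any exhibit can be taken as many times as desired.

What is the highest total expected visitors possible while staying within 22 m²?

The ratio ordering already packs tightly: 7×ceramics vitrine, 21 m², 1365.

1365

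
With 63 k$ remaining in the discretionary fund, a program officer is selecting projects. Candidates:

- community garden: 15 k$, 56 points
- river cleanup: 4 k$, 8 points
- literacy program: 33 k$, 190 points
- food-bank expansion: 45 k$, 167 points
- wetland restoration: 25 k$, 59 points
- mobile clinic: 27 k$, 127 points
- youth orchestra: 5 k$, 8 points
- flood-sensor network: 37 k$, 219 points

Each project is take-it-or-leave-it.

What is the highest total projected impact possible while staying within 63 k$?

Greedy by ratio would take community garden + river cleanup + youth orchestra + flood-sensor network: 61 k$ used, total 291.
But literacy program + mobile clinic fits in 60 k$ and reaches 317.

317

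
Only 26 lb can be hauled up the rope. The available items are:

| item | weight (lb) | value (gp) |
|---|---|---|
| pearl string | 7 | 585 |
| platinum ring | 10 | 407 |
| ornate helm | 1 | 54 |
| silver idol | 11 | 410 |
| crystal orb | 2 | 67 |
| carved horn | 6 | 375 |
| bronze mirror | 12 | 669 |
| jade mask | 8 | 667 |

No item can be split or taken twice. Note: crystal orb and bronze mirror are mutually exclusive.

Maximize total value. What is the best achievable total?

Taking pearl string + ornate helm + crystal orb + carved horn + jade mask: 24 lb used, 1748 in value.
No other feasible combination exceeds 1748.

1748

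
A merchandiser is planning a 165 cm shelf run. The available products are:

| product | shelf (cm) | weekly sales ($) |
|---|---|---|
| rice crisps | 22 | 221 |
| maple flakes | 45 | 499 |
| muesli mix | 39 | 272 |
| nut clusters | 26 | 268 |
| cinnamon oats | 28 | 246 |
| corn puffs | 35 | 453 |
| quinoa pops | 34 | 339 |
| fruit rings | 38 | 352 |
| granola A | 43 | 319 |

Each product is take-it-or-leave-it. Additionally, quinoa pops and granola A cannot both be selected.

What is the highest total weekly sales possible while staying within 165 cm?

1780

Taking rice crisps + maple flakes + nut clusters + corn puffs + quinoa pops: 162 cm used, 1780 in weekly sales.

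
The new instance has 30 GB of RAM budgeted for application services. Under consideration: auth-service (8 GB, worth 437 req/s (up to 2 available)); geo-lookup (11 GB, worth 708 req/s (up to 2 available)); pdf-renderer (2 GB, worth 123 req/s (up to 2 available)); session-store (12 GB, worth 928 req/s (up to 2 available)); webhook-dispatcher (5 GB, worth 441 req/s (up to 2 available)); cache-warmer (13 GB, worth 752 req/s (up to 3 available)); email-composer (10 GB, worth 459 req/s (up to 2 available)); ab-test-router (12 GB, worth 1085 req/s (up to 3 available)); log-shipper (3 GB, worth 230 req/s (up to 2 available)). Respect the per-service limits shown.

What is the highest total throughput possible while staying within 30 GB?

2630

The ratio heuristic lands on webhook-dispatcher + 2×ab-test-router (2611) but leaves 1 GB idle.
Replace webhook-dispatcher with 2×log-shipper: the trade gains 19 net, giving 2630 at 30 GB.
Every other selection either busts 30 GB or exceeds an availability limit or fails to beat 2630.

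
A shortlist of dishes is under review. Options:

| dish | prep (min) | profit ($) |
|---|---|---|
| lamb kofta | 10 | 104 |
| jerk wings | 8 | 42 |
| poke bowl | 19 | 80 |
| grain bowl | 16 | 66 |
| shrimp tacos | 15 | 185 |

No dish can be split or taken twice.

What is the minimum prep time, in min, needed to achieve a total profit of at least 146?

15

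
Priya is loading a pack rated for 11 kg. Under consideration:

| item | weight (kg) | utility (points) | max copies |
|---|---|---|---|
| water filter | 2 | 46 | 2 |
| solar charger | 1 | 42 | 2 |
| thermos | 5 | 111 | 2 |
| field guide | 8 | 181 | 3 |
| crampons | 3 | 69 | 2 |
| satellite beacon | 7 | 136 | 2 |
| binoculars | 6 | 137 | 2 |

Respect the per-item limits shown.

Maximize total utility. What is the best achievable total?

Taking the top-ratio items first gives 2×water filter + 2×solar charger + crampons for 245 (9 kg).
Dropping 2×water filter frees 4 kg; slotting in binoculars (6 kg) lifts the total to 290 at 11 kg.
That's the maximum — no swap from here does better than 290.

290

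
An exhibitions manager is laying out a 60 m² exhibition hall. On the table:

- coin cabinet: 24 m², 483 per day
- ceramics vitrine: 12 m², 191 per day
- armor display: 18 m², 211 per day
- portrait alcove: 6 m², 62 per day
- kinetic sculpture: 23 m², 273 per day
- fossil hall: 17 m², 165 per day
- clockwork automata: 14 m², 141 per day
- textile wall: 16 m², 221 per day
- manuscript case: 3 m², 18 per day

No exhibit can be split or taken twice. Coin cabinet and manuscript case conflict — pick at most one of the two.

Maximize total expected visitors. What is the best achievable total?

Density check — coin cabinet 20.12, ceramics vitrine 15.92, textile wall 13.81 are the best per m².
The ratio ordering already packs tightly: coin cabinet + ceramics vitrine + portrait alcove + textile wall, 58 m², 957.

957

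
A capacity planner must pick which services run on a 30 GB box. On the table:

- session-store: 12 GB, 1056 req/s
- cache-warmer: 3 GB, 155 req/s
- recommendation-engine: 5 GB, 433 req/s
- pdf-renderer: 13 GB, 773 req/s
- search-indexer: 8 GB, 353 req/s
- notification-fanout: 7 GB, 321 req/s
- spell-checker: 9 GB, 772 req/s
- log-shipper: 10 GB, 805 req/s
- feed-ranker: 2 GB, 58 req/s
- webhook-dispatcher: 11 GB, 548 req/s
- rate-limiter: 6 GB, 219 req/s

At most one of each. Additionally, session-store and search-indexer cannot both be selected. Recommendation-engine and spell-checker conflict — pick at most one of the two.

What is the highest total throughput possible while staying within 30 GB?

2449

Density check — session-store 88.00, recommendation-engine 86.60, spell-checker 85.78, log-shipper 80.50 are the best per GB.
Session-store + cache-warmer + recommendation-engine + log-shipper uses 30 of the 30 GB and totals 2449.
No other feasible combination exceeds 2449.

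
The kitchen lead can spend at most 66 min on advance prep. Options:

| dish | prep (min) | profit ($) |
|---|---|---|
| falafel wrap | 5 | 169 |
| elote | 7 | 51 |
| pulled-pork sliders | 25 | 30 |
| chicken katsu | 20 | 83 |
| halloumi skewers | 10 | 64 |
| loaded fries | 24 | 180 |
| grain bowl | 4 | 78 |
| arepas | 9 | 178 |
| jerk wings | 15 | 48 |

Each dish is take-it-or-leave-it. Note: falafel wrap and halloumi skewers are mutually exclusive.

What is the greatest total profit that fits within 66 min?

704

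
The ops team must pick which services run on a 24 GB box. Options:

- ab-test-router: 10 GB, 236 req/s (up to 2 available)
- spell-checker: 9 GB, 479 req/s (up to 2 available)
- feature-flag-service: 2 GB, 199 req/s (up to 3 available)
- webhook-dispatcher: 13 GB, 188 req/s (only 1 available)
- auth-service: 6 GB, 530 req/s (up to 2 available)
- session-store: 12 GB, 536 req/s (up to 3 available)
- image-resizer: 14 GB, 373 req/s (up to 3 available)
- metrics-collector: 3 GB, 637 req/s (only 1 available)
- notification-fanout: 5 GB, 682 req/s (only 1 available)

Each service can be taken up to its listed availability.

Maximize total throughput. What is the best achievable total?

2777

Greedy by ratio would take 3×feature-flag-service + auth-service + metrics-collector + notification-fanout: 20 GB used, total 2446.
Replace feature-flag-service with auth-service: the trade gains 331 net, giving 2777 at 24 GB.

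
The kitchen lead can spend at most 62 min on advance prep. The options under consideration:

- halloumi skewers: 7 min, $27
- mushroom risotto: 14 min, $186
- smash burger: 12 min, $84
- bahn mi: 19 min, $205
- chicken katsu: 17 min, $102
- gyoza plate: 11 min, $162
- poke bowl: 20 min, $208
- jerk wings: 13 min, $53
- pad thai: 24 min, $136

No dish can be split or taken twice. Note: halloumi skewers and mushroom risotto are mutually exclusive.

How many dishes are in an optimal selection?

4

Best achievable profit is 659.
For example smash burger + bahn mi + gyoza plate + poke bowl achieves it, using 62 min.
Every optimal selection uses 4 dishes.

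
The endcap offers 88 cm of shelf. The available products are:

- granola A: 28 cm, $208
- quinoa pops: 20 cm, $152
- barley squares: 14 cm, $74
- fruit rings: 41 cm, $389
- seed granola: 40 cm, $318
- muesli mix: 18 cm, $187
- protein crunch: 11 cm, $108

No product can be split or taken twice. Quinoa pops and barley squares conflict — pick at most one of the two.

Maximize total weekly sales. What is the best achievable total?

784

Density check — muesli mix 10.39, protein crunch 9.82, fruit rings 9.49 are the best per cm.
The ratio heuristic lands on barley squares + fruit rings + muesli mix + protein crunch (758) but leaves 4 cm idle.
Dropping barley squares and protein crunch frees 25 cm; slotting in granola A (28 cm) lifts the total to 784 at 87 cm.
Every other selection either busts 88 cm or breaks a pairing rule or fails to beat 784.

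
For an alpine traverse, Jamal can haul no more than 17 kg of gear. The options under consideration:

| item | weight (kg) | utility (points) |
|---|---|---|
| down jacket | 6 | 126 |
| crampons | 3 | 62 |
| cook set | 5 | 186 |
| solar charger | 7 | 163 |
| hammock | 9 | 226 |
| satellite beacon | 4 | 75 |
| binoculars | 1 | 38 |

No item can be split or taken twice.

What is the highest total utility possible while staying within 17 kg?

474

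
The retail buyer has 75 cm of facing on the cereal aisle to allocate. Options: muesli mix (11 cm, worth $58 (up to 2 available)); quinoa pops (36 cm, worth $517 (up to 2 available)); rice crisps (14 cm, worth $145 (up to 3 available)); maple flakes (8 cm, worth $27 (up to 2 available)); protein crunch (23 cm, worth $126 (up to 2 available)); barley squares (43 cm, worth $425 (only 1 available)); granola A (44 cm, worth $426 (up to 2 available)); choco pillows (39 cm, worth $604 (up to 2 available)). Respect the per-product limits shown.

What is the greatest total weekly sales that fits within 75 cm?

1121

Best packing: quinoa pops + choco pillows — 75 cm, 1121 total.
That's the maximum — no swap from here does better than 1121.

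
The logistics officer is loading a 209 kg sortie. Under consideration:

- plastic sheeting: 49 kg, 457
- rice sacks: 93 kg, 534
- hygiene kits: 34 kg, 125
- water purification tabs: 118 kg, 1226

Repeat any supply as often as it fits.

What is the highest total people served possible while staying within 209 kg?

Greedy by ratio would take plastic sheeting + hygiene kits + water purification tabs: 201 kg used, total 1808.
The 152 kg tied up in hygiene kits and water purification tabs is better spent on 3×plastic sheeting — total rises to 1828 (196 kg).

1828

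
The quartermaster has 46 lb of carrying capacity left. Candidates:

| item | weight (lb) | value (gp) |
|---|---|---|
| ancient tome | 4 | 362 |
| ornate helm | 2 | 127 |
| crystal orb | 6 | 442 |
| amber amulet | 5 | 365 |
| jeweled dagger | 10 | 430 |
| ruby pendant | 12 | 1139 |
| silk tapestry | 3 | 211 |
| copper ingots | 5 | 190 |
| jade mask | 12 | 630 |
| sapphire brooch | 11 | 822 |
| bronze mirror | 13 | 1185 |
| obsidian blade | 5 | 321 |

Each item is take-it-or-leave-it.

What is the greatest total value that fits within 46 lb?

3950

Ranking by ratio (value/lb): ruby pendant 94.92, bronze mirror 91.15, ancient tome 90.50.
The ratio ordering already packs tightly: ancient tome + crystal orb + ruby pendant + sapphire brooch + bronze mirror, 46 lb, 3950.
The closest alternative, ancient tome + amber amulet + ruby pendant + sapphire brooch + bronze mirror, reaches only 3873.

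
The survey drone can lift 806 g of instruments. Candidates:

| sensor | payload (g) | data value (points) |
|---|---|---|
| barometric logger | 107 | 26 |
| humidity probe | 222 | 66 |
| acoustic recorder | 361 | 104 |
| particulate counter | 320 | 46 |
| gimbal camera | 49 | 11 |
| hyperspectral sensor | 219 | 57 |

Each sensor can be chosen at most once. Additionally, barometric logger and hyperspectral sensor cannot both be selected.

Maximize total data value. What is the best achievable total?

227

Taking humidity probe + acoustic recorder + hyperspectral sensor: 802 g used, 227 in data value.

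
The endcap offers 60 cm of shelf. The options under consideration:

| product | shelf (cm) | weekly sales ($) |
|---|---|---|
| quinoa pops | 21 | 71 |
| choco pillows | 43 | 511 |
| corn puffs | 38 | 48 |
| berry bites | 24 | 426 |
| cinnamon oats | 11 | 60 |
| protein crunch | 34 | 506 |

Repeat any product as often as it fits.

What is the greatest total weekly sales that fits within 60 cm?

Density check — berry bites 17.75, protein crunch 14.88, choco pillows 11.88 are the best per cm.
Filling by ratio: 2×berry bites + cinnamon oats for 912, with 1 cm left unused.
The 35 cm tied up in berry bites and cinnamon oats is better spent on protein crunch — total rises to 932 (58 cm).
No other feasible combination exceeds 932.

932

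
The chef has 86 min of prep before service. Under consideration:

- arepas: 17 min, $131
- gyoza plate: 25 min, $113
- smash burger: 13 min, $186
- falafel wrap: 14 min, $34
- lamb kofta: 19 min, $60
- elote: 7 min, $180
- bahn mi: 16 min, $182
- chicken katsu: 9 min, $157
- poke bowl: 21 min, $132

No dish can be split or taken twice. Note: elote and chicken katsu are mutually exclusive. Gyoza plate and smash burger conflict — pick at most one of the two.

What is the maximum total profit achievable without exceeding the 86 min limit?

811

Arepas + smash burger + elote + bahn mi + poke bowl uses 74 of the 86 min and totals 811.
The closest alternative, arepas + smash burger + bahn mi + chicken katsu + poke bowl, reaches only 788.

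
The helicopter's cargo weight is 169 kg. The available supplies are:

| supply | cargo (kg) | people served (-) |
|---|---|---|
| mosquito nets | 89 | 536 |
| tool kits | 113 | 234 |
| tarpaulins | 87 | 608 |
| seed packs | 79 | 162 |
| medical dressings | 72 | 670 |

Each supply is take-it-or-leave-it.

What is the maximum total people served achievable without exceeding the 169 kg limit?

1278

The ratio ordering already packs tightly: tarpaulins + medical dressings, 159 kg, 1278.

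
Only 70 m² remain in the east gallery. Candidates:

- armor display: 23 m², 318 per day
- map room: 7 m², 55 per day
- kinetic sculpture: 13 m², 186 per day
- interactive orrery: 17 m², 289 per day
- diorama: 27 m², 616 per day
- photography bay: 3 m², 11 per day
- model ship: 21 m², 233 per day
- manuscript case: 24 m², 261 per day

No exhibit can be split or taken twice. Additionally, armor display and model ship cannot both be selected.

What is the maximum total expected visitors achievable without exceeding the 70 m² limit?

Density check — diorama 22.81, interactive orrery 17.00, kinetic sculpture 14.31, armor display 13.83 are the best per m².
Filling by ratio: map room + kinetic sculpture + interactive orrery + diorama + photography bay for 1157, with 3 m² left unused.
Dropping map room and kinetic sculpture frees 20 m²; slotting in armor display (23 m²) lifts the total to 1234 at 70 m².
Runner-up armor display + interactive orrery + diorama tops out at 1223.

1234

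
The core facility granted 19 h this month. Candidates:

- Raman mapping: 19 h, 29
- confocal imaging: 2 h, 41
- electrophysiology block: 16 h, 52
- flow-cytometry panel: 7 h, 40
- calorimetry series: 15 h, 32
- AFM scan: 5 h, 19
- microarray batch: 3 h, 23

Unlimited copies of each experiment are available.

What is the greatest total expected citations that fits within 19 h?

369

Taking 9×confocal imaging: 18 h used, 369 in expected citations.
The spare 1 h is too small for any remaining experiment, and no exchange beats 369.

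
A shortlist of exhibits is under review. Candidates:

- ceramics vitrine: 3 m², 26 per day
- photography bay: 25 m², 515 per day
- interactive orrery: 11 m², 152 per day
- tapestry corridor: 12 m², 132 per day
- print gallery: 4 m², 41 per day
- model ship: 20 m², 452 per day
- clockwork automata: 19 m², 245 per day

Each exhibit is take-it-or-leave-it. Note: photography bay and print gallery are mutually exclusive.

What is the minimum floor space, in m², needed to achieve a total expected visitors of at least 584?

31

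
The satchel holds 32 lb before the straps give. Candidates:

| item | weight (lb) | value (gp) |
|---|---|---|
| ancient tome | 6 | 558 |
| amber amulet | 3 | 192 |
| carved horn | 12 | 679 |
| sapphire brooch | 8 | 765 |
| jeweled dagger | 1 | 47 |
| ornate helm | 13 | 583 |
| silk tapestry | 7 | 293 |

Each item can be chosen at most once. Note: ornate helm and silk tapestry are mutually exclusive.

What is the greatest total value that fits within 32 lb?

2241

Ranking by ratio (value/lb): sapphire brooch 95.62, ancient tome 93.00, amber amulet 64.00, carved horn 56.58.
Taking ancient tome + amber amulet + carved horn + sapphire brooch + jeweled dagger: 30 lb used, 2241 in value.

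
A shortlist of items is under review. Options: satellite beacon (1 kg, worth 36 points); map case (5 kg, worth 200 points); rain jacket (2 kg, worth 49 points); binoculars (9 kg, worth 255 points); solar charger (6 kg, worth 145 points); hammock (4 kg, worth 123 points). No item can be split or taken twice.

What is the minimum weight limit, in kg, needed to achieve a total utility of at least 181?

5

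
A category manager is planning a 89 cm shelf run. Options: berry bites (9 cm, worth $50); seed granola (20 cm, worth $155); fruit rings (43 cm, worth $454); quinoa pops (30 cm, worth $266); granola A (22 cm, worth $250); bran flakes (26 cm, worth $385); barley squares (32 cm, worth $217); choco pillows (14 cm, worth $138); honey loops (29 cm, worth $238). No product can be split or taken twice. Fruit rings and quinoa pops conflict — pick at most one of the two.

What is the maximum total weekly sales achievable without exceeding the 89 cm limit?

994

Density check — bran flakes 14.81, granola A 11.36, fruit rings 10.56 are the best per cm.
A density-first pass picks seed granola + granola A + bran flakes + choco pillows — 928 at 82 cm.
Dropping granola A and choco pillows frees 36 cm; slotting in fruit rings (43 cm) lifts the total to 994 at 89 cm.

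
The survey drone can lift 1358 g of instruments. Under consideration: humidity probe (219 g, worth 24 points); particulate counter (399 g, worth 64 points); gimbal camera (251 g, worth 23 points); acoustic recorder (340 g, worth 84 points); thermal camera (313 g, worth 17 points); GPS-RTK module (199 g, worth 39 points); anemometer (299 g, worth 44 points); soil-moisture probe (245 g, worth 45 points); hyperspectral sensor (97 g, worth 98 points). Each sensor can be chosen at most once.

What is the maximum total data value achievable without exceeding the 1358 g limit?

Ranking by ratio (data value/g): hyperspectral sensor 1.01, acoustic recorder 0.25, GPS-RTK module 0.20.
Taking particulate counter + acoustic recorder + GPS-RTK module + soil-moisture probe + hyperspectral sensor: 1280 g used, 330 in data value.
Runner-up particulate counter + acoustic recorder + GPS-RTK module + anemometer + hyperspectral sensor tops out at 329.

330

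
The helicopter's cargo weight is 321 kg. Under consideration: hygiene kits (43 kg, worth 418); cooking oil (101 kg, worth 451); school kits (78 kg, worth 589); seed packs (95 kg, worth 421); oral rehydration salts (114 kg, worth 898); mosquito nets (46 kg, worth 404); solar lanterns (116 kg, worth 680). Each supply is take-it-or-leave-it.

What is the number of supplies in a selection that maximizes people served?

4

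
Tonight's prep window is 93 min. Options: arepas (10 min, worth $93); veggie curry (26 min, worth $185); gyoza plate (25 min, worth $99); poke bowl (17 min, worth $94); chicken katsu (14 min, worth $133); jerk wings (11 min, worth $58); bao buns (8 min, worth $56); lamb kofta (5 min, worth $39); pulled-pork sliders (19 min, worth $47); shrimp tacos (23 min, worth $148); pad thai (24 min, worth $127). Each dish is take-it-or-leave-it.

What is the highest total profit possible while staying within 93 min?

By profit per min: chicken katsu 9.50, arepas 9.30, lamb kofta 7.80, veggie curry 7.12 lead.
The ratio heuristic lands on arepas + veggie curry + chicken katsu + bao buns + lamb kofta + shrimp tacos (654) but leaves 7 min idle.
Replace lamb kofta with jerk wings: the trade gains 19 net, giving 673 at 92 min.

673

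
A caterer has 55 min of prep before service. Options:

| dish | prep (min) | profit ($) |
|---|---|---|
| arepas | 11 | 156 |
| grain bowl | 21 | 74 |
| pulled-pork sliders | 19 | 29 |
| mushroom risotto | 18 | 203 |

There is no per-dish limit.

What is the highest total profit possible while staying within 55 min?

780

5×arepas uses 55 of the 55 min and totals 780.
That's the maximum — no swap from here does better than 780.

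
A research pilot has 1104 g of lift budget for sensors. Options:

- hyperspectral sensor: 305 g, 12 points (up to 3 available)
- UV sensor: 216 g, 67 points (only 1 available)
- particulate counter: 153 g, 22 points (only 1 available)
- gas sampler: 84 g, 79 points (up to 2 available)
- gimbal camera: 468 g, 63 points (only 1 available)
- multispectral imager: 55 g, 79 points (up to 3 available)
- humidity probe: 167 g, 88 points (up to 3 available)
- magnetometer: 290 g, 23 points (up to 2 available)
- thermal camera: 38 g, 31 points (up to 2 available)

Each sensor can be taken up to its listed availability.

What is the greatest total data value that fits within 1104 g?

757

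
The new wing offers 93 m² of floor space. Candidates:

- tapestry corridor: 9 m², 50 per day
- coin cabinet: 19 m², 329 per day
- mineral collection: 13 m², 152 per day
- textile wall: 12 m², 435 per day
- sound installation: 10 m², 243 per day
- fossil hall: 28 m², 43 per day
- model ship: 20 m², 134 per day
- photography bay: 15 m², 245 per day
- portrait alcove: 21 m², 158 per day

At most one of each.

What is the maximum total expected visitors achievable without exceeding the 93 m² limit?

The ratio ordering already packs tightly: coin cabinet + mineral collection + textile wall + sound installation + photography bay + portrait alcove, 90 m², 1562.
The closest alternative, coin cabinet + mineral collection + textile wall + sound installation + model ship + photography bay, reaches only 1538.

1562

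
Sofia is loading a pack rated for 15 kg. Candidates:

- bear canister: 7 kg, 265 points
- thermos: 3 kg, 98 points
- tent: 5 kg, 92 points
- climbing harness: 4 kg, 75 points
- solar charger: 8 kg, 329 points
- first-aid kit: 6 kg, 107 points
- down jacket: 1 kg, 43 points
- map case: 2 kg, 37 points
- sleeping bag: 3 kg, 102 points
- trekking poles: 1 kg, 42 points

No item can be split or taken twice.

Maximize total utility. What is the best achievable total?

By utility per kg: down jacket 43.00, trekking poles 42.00, solar charger 41.12 lead.
Taking the top-ratio items first gives solar charger + down jacket + map case + sleeping bag + trekking poles for 553 (15 kg).
Reworking the packing: bear canister + solar charger uses 15 kg and improves the total to 594.
The closest alternative, thermos + solar charger + down jacket + sleeping bag, reaches only 572.

594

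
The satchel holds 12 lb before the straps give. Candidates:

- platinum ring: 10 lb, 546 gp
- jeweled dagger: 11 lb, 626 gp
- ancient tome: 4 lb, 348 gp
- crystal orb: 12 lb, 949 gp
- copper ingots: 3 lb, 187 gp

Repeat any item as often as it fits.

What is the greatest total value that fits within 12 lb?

1044

Best packing: 3×ancient tome — 12 lb, 1044 total.
That's the maximum — no swap from here does better than 1044.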